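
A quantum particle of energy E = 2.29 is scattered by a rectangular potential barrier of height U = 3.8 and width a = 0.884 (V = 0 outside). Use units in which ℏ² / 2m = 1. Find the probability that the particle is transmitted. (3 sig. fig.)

T = 0.357

Since E < U the interior solution is evanescent with decay constant κ = √(2m(U − E))/ℏ = 1.229.
κa = 1.086, sinh(κa) = 1.313.
Matching ψ, ψ′ at both faces gives T = [1 + U² sinh²(κa) / (4E(U − E))]⁻¹ = 1/2.799 = 0.357.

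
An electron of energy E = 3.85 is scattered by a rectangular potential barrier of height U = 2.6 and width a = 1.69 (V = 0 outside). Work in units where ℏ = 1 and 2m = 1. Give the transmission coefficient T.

Above the barrier the interior wavenumber is k₂ = √(2m(E − U))/ℏ = 1.118, giving phase k₂a = 1.889.
T = [1 + U² sin²(k₂a) / (4E(E − U))]⁻¹ = 1/1.317 = 0.759.

T = 0.759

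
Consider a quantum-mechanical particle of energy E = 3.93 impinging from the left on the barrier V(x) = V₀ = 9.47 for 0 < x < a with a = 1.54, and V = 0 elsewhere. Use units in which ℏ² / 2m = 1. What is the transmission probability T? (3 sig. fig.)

E < V₀: inside the barrier ψ ∝ e^{±κx} with κ = √(2m(V₀ − E))/ℏ = 2.354.
κa = 3.625, sinh(κa) = 18.74.
The exact tunnelling result is T⁻¹ = 1 + V₀² sinh²(κa) / [4E(V₀ − E)] = 362.8, so T = 0.00276.

T = 0.00276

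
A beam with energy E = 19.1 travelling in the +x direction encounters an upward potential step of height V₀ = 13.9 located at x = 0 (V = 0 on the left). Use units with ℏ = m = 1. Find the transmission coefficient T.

T = 0.901

The wavenumbers are k₁ = √(2mE)/ℏ = 6.181 on the left and k₂ = √(2m(E − V₀))/ℏ = 3.225 on the right.
Continuity of ψ and ψ′ at the step yields the reflection amplitude r = (k₁ − k₂)/(k₁ + k₂) = 0.3143; thus R = |r|² = 0.09875, T = 0.9012.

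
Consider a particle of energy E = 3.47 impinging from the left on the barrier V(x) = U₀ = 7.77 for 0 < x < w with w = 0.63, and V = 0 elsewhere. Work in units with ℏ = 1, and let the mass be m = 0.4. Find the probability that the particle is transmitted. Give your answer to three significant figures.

E < U₀: inside the barrier ψ ∝ e^{±κx} with κ = √(2m(U₀ − E))/ℏ = 1.855.
κw = 1.168, sinh(κw) = 1.453.
Matching ψ, ψ′ at both faces gives T = [1 + U₀² sinh²(κw) / (4E(U₀ − E))]⁻¹ = 1/3.136 = 0.319.

T = 0.319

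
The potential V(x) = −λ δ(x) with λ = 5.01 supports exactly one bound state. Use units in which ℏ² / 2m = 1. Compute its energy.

E = -6.28

The bound state is ψ(x) = √κ e^{−κ|x|}. The derivative jump ψ'(0⁺) − ψ'(0⁻) = −(2mλ/ℏ²)ψ(0) fixes κ = mλ/ℏ² = 2.505.
Then E = −ℏ²κ²/(2m) = −mλ²/(2ℏ²) = -6.275.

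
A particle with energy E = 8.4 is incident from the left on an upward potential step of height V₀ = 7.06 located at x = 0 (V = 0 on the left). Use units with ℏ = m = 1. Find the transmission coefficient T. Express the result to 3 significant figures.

The wavenumbers are k₁ = √(2mE)/ℏ = 4.099 on the left and k₂ = √(2m(E − V₀))/ℏ = 1.637 on the right.
Continuity of ψ and ψ′ at the step yields the reflection amplitude r = (k₁ − k₂)/(k₁ + k₂) = 0.4292; thus R = |r|² = 0.1842, T = 0.8158.

T = 0.816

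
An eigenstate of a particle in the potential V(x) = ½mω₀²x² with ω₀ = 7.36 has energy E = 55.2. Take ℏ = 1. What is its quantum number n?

n = 7

Invert E_n = (n + ½)ℏω₀: n = E/ℏω₀ − ½ = 7.000, so n = 7.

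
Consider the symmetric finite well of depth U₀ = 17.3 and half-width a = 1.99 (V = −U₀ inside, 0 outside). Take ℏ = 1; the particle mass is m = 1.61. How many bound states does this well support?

The dimensionless depth is z₀ = a√(2mU₀)/ℏ = 1.99 × √(55.71) = 14.85.
The even/odd transcendental equations gain one root per π/2 in z₀, giving N = 1 + ⌊2z₀/π⌋ = 1 + ⌊9.455⌋ = 10.

N = 10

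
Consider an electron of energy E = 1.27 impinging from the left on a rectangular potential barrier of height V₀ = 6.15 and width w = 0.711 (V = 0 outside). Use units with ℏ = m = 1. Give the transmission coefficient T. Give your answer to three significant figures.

Since E < V₀ the interior solution is evanescent with decay constant κ = √(2m(V₀ − E))/ℏ = 3.124.
κw = 2.221, sinh(κw) = 4.555.
The exact tunnelling result is T⁻¹ = 1 + V₀² sinh²(κw) / [4E(V₀ − E)] = 32.66, so T = 0.0306.

T = 0.0306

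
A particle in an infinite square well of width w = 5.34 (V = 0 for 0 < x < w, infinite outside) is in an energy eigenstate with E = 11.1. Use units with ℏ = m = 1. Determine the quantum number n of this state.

From E_n = n²π²ℏ²/(2mw²) invert to n = √(2mw²E)/(πℏ).
n = (5.34/π) × √(2 × 1 × 11.1) = 8.009 → n = 8.

n = 8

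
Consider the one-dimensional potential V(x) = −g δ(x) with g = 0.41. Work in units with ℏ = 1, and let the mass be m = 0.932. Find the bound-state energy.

For x ≠ 0 the bound state is ψ ∝ e^{−κ|x|}; integrating the TISE across the delta gives the cusp condition 2κ = 2mg/ℏ², so κ = 0.3821.
Then E = −ℏ²κ²/(2m) = −mg²/(2ℏ²) = -0.07833.

E = -0.0783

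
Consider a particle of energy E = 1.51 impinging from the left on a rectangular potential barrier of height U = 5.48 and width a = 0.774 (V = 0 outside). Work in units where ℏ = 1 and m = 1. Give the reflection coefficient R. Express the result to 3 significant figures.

R = 0.960

Since E < U the interior solution is evanescent with decay constant κ = √(2m(U − E))/ℏ = 2.818.
κa = 2.181, sinh(κa) = 4.371.
The exact tunnelling result is T⁻¹ = 1 + U² sinh²(κa) / [4E(U − E)] = 24.93, so T = 0.0401.
R = 1 − T = 0.960.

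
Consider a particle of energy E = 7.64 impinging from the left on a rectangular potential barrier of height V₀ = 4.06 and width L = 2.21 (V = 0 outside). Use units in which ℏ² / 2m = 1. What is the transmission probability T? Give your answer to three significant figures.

E > V₀: inside the barrier k₂ = √(2m(E − V₀))/ℏ = 1.892, k₂L = 4.182.
Matching at both interfaces gives T⁻¹ = 1 + V₀² sin²(k₂L) / [4E(E − V₀)] = 1.112, hence T = 0.899.

T = 0.899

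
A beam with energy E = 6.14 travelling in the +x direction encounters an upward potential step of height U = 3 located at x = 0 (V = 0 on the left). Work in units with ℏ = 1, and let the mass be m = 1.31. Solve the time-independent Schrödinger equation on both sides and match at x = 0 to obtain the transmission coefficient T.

T = 0.972

The wavenumbers are k₁ = √(2mE)/ℏ = 4.011 on the left and k₂ = √(2m(E − U))/ℏ = 2.868 on the right.
Matching ψ and ψ′ at x = 0 gives r = (k₁ − k₂)/(k₁ + k₂), so R = r² = 0.02759 and T = 1 − R = 0.9724.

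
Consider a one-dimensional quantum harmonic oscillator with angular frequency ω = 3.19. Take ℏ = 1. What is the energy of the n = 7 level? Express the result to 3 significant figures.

Using E_n = (n + ½)ℏω: E_7 = 7.5 × 3.19 = 23.93.

E = 23.9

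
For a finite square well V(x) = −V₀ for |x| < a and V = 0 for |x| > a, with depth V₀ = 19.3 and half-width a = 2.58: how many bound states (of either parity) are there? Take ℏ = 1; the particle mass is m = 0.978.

The dimensionless depth is z₀ = a√(2mV₀)/ℏ = 2.58 × √(37.75) = 15.85.
A new bound state (alternating even/odd) appears each time z₀ passes a multiple of π/2, so N = ⌊2z₀/π⌋ + 1 = ⌊10.09⌋ + 1 = 11.

N = 11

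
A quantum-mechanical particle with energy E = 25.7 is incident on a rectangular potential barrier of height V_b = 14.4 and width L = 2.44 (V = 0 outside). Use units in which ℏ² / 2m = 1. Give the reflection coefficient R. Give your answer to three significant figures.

E > V_b: inside the barrier k₂ = √(2m(E − V_b))/ℏ = 3.362, k₂L = 8.202.
T = [1 + V_b² sin²(k₂L) / (4E(E − V_b))]⁻¹ = 1/1.158 = 0.864.
R = 1 − T = 0.136.

R = 0.136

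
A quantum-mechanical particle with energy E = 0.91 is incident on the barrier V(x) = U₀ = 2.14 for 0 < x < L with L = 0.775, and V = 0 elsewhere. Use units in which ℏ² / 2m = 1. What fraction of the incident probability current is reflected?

E < U₀: inside the barrier ψ ∝ e^{±κx} with κ = √(2m(U₀ − E))/ℏ = 1.109.
κL = 0.8595, sinh(κL) = 0.9693.
Matching ψ, ψ′ at both faces gives T = [1 + U₀² sinh²(κL) / (4E(U₀ − E))]⁻¹ = 1/1.961 = 0.510.
R = 1 − T = 0.490.

R = 0.490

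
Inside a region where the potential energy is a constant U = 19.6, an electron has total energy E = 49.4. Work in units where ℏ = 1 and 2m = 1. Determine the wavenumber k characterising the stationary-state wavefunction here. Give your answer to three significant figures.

k = 5.46

With E > U the solution is oscillatory, ψ ∝ e^{±ikx} with k = √(2m(E − U))/ℏ.
k = √(2 × 0.5 × 29.8) = 5.459.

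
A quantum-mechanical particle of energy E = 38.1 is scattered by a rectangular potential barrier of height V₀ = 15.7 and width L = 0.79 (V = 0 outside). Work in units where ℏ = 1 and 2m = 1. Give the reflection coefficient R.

R = 0.0223

Above the barrier the interior wavenumber is k₂ = √(2m(E − V₀))/ℏ = 4.733, giving phase k₂L = 3.739.
Matching at both interfaces gives T⁻¹ = 1 + V₀² sin²(k₂L) / [4E(E − V₀)] = 1.023, hence T = 0.978.
R = 1 − T = 0.0223.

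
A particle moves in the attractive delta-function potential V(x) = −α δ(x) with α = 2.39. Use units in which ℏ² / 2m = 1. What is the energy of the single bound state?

E = -1.43

For x ≠ 0 the bound state is ψ ∝ e^{−κ|x|}; integrating the TISE across the delta gives the cusp condition 2κ = 2mα/ℏ², so κ = 1.195.
Then E = −ℏ²κ²/(2m) = −mα²/(2ℏ²) = -1.428.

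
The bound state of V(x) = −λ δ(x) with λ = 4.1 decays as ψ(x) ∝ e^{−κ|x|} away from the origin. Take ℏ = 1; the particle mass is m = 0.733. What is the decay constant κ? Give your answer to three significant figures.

Integrate −(ℏ²/2m)ψ'' − λδ(x)ψ = Eψ from −ε to +ε: the ψ'' term gives ψ'(0⁺) − ψ'(0⁻) and the δ term gives −(2mλ/ℏ²)ψ(0).
With ψ ∝ e^{−κ|x|} this yields −2κ = −2mλ/ℏ², so κ = mλ/ℏ² = 3.005.

κ = 3.01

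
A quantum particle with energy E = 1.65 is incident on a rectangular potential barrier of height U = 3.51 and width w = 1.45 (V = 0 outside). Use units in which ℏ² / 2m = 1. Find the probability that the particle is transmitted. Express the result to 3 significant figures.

T = 0.0735

E < U: inside the barrier ψ ∝ e^{±κx} with κ = √(2m(U − E))/ℏ = 1.364.
κw = 1.978, sinh(κw) = 3.543.
Matching ψ, ψ′ at both faces gives T = [1 + U² sinh²(κw) / (4E(U − E))]⁻¹ = 1/13.60 = 0.0735.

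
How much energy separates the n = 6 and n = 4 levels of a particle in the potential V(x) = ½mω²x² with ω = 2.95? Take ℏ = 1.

ΔE = 5.90

E_n = ℏω(n + ½), so ΔE = (6 − 4) ℏω = 2 × 2.95 = 5.900.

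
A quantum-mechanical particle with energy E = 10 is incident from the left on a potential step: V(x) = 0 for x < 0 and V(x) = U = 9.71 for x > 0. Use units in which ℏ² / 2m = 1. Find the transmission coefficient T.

T = 0.497

The wavenumbers are k₁ = √(2mE)/ℏ = 3.162 on the left and k₂ = √(2m(E − U))/ℏ = 0.5385 on the right.
Matching ψ and ψ′ at x = 0 gives r = (k₁ − k₂)/(k₁ + k₂), so R = r² = 0.5026 and T = 1 − R = 0.4974.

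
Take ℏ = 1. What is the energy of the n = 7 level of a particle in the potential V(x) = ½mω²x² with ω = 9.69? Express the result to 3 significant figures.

E = 72.7

The oscillator eigenvalues are E_n = ℏω(n + ½), so E_7 = 9.69 × 7.5 = 72.68.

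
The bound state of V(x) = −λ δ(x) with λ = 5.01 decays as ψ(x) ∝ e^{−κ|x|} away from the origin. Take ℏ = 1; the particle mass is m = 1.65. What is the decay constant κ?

κ = 8.27

Integrating the TISE across x = 0 gives the cusp condition ψ'(0⁺) − ψ'(0⁻) = −(2mλ/ℏ²)ψ(0).
With ψ ∝ e^{−κ|x|} this yields −2κ = −2mλ/ℏ², so κ = mλ/ℏ² = 8.267.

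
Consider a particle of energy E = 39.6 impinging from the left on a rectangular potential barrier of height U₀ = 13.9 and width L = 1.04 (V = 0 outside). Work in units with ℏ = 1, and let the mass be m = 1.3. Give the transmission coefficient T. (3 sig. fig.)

Above the barrier the interior wavenumber is k₂ = √(2m(E − U₀))/ℏ = 8.174, giving phase k₂L = 8.501.
Matching at both interfaces gives T⁻¹ = 1 + U₀² sin²(k₂L) / [4E(E − U₀)] = 1.030, hence T = 0.971.

T = 0.971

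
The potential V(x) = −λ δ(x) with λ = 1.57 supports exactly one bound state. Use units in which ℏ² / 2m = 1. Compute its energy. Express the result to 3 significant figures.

For x ≠ 0 the bound state is ψ ∝ e^{−κ|x|}; integrating the TISE across the delta gives the cusp condition 2κ = 2mλ/ℏ², so κ = 0.7850.
Then E = −ℏ²κ²/(2m) = −mλ²/(2ℏ²) = -0.6162.

E = -0.616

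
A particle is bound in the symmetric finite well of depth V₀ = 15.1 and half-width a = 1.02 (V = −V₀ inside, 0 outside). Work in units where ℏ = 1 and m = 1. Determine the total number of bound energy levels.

N = 4

Define the well-strength parameter z₀ = (a/ℏ)√(2mV₀) = 1.02 × √(2·1·15.1) = 5.605.
The even/odd transcendental equations gain one root per π/2 in z₀, giving N = 1 + ⌊2z₀/π⌋ = 1 + ⌊3.568⌋ = 4.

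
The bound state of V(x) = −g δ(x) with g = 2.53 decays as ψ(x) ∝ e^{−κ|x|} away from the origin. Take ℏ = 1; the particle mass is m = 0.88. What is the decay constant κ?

Integrating the TISE across x = 0 gives the cusp condition ψ'(0⁺) − ψ'(0⁻) = −(2mg/ℏ²)ψ(0).
With ψ ∝ e^{−κ|x|} this yields −2κ = −2mg/ℏ², so κ = mg/ℏ² = 2.226.

κ = 2.23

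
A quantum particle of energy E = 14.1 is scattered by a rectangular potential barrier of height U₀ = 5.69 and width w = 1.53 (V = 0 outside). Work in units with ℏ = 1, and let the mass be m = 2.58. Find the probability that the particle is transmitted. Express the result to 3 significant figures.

Above the barrier the interior wavenumber is k₂ = √(2m(E − U₀))/ℏ = 6.588, giving phase k₂w = 10.08.
Matching at both interfaces gives T⁻¹ = 1 + U₀² sin²(k₂w) / [4E(E − U₀)] = 1.025, hence T = 0.975.

T = 0.975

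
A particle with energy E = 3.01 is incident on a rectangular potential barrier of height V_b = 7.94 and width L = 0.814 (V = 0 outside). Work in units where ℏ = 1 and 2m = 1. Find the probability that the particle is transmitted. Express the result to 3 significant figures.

T = 0.0967

E < V_b: inside the barrier ψ ∝ e^{±κx} with κ = √(2m(V_b − E))/ℏ = 2.220.
κL = 1.807, sinh(κL) = 2.965.
The exact tunnelling result is T⁻¹ = 1 + V_b² sinh²(κL) / [4E(V_b − E)] = 10.34, so T = 0.0967.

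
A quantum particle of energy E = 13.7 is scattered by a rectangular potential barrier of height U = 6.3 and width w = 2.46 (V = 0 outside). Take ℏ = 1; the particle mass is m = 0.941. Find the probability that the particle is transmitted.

T = 0.994

E > U: inside the barrier k₂ = √(2m(E − U))/ℏ = 3.732, k₂w = 9.180.
Matching at both interfaces gives T⁻¹ = 1 + U² sin²(k₂w) / [4E(E − U)] = 1.006, hence T = 0.994.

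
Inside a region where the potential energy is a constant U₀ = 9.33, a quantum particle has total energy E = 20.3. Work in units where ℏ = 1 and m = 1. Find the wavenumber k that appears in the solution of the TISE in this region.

k = 4.68

With E > U₀ the solution is oscillatory, ψ ∝ e^{±ikx} with k = √(2m(E − U₀))/ℏ.
k = √(2 × 1 × 10.97) = 4.684.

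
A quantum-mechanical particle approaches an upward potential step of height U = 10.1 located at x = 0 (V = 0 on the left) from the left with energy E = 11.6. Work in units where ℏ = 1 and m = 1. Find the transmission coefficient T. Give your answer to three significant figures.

T = 0.778

On each side the TISE gives plane waves with k = √(2m(E − V))/ℏ: k₁ = √(2·1·11.6) = 4.817, k₂ = √(2·1·1.5) = 1.732.
Continuity of ψ and ψ′ at the step yields the reflection amplitude r = (k₁ − k₂)/(k₁ + k₂) = 0.4710; thus R = |r|² = 0.2219, T = 0.7781.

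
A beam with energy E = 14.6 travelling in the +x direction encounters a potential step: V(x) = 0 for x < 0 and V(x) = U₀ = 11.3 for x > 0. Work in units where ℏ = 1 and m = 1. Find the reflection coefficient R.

R = 0.126

The wavenumbers are k₁ = √(2mE)/ℏ = 5.404 on the left and k₂ = √(2m(E − U₀))/ℏ = 2.569 on the right.
Continuity of ψ and ψ′ at the step yields the reflection amplitude r = (k₁ − k₂)/(k₁ + k₂) = 0.3555; thus R = |r|² = 0.1264, T = 0.8736.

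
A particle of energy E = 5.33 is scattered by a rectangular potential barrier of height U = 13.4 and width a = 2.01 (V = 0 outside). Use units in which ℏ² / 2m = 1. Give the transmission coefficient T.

Since E < U the interior solution is evanescent with decay constant κ = √(2m(U − E))/ℏ = 2.841.
κa = 5.710, sinh(κa) = 150.9.
The exact tunnelling result is T⁻¹ = 1 + U² sinh²(κa) / [4E(U − E)] = 23770, so T = 0.0000421.

T = 0.0000421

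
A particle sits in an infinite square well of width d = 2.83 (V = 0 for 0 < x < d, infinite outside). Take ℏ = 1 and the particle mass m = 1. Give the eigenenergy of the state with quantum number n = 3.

E = 5.55

Requiring ψ(0) = ψ(d) = 0 quantises k = nπ/d, hence E_n = ℏ²k²/2m = n²π²ℏ²/(2md²).
E_3 = 3² × π² / (2 × 1 × 2.83²) = 5.545.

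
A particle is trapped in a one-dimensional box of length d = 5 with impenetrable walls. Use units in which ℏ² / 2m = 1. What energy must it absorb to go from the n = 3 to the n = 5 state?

E_n = n²π²ℏ²/(2md²), so ΔE = (5² − 3²) π²ℏ²/(2md²).
ΔE = 16 × π² / (2 × 0.5 × 5²) = 6.317.

ΔE = 6.32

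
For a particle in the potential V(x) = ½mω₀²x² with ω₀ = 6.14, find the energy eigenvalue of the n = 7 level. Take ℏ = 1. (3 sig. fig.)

E = 46.1

Using E_n = (n + ½)ℏω₀: E_7 = 7.5 × 6.14 = 46.05.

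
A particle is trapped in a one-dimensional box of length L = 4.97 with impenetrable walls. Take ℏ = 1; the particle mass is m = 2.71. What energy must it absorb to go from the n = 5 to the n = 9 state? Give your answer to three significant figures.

E_n = n²π²ℏ²/(2mL²), so ΔE = (9² − 5²) π²ℏ²/(2mL²).
ΔE = 56 × π² / (2 × 2.71 × 4.97²) = 4.128.

ΔE = 4.13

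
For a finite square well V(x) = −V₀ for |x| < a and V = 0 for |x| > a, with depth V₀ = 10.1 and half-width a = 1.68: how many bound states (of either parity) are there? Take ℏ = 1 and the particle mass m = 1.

Define the well-strength parameter z₀ = (a/ℏ)√(2mV₀) = 1.68 × √(2·1·10.1) = 7.551.
The even/odd transcendental equations gain one root per π/2 in z₀, giving N = 1 + ⌊2z₀/π⌋ = 1 + ⌊4.807⌋ = 5.

N = 5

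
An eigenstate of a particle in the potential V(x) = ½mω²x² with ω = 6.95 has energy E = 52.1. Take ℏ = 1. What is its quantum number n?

Invert E_n = (n + ½)ℏω: n = E/ℏω − ½ = 6.996, so n = 7.

n = 7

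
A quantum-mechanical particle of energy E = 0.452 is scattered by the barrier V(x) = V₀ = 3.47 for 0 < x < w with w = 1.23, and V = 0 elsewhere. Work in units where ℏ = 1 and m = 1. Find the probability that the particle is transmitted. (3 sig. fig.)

T = 0.00430

Since E < V₀ the interior solution is evanescent with decay constant κ = √(2m(V₀ − E))/ℏ = 2.457.
κw = 3.022, sinh(κw) = 10.24.
The exact tunnelling result is T⁻¹ = 1 + V₀² sinh²(κw) / [4E(V₀ − E)] = 232.4, so T = 0.00430.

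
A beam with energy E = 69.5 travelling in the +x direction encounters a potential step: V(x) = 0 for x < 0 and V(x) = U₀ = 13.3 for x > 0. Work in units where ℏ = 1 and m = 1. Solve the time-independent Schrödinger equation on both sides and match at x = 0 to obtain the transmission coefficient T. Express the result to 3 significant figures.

The wavenumbers are k₁ = √(2mE)/ℏ = 11.79 on the left and k₂ = √(2m(E − U₀))/ℏ = 10.60 on the right.
Matching ψ and ψ′ at x = 0 gives r = (k₁ − k₂)/(k₁ + k₂), so R = r² = 0.002815 and T = 1 − R = 0.9972.

T = 0.997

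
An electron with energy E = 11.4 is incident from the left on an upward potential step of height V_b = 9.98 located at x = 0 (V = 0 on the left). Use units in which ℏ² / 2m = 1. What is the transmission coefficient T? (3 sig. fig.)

The wavenumbers are k₁ = √(2mE)/ℏ = 3.376 on the left and k₂ = √(2m(E − V_b))/ℏ = 1.192 on the right.
Matching ψ and ψ′ at x = 0 gives r = (k₁ − k₂)/(k₁ + k₂), so R = r² = 0.2287 and T = 1 − R = 0.7713.

T = 0.771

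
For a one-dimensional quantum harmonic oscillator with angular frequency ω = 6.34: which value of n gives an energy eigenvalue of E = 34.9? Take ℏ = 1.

E_n = ℏω(n + ½) ⇒ n = E/(ℏω) − ½ = 34.9/6.34 − 0.5 = 5.005 → n = 5.

n = 5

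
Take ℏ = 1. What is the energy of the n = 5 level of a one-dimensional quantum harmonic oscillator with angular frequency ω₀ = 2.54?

The oscillator eigenvalues are E_n = ℏω₀(n + ½), so E_5 = 2.54 × 5.5 = 13.97.

E = 14.0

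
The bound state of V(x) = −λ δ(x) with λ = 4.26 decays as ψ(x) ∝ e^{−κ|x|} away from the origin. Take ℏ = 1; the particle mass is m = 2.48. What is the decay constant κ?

Integrating the TISE across x = 0 gives the cusp condition ψ'(0⁺) − ψ'(0⁻) = −(2mλ/ℏ²)ψ(0).
With ψ ∝ e^{−κ|x|} this yields −2κ = −2mλ/ℏ², so κ = mλ/ℏ² = 10.56.

κ = 10.6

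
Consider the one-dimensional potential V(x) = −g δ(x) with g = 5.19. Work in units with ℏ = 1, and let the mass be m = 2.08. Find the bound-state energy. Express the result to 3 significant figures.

E = -28.0

The bound state is ψ(x) = √κ e^{−κ|x|}. The derivative jump ψ'(0⁺) − ψ'(0⁻) = −(2mg/ℏ²)ψ(0) fixes κ = mg/ℏ² = 10.80.
Then E = −ℏ²κ²/(2m) = −mg²/(2ℏ²) = -28.01.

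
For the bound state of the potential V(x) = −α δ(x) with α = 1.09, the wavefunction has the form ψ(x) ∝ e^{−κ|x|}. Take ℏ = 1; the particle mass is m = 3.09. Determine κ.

κ = 3.37

Integrating the TISE across x = 0 gives the cusp condition ψ'(0⁺) − ψ'(0⁻) = −(2mα/ℏ²)ψ(0).
With ψ ∝ e^{−κ|x|} this yields −2κ = −2mα/ℏ², so κ = mα/ℏ² = 3.368.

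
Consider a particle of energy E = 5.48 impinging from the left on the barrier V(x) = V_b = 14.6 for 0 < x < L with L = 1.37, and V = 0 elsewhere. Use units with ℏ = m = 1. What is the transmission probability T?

T = 0.0000310

Since E < V_b the interior solution is evanescent with decay constant κ = √(2m(V_b − E))/ℏ = 4.271.
κL = 5.851, sinh(κL) = 173.8.
Matching ψ, ψ′ at both faces gives T = [1 + V_b² sinh²(κL) / (4E(V_b − E))]⁻¹ = 1/32210 = 0.0000310.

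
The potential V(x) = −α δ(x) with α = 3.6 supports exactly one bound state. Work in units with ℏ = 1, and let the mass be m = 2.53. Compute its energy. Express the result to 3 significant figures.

The bound state is ψ(x) = √κ e^{−κ|x|}. The derivative jump ψ'(0⁺) − ψ'(0⁻) = −(2mα/ℏ²)ψ(0) fixes κ = mα/ℏ² = 9.108.
Then E = −ℏ²κ²/(2m) = −mα²/(2ℏ²) = -16.39.

E = -16.4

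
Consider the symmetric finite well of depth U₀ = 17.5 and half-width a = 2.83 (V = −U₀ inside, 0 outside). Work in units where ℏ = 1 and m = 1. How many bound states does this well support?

Define the well-strength parameter z₀ = (a/ℏ)√(2mU₀) = 2.83 × √(2·1·17.5) = 16.74.
A new bound state (alternating even/odd) appears each time z₀ passes a multiple of π/2, so N = ⌊2z₀/π⌋ + 1 = ⌊10.66⌋ + 1 = 11.

N = 11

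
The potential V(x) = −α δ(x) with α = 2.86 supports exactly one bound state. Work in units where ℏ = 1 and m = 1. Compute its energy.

E = -4.09

For x ≠ 0 the bound state is ψ ∝ e^{−κ|x|}; integrating the TISE across the delta gives the cusp condition 2κ = 2mα/ℏ², so κ = 2.860.
Then E = −ℏ²κ²/(2m) = −mα²/(2ℏ²) = -4.090.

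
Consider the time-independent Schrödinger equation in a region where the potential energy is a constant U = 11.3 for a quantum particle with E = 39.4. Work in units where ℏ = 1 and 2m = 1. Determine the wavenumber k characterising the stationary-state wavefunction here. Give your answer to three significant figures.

With E > U the solution is oscillatory, ψ ∝ e^{±ikx} with k = √(2m(E − U))/ℏ.
k = √(2 × 0.5 × 28.1) = 5.301.

k = 5.30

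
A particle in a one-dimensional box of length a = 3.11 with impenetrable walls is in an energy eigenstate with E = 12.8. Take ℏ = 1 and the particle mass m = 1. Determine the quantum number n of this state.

n = 5

For an infinite well E_n = n²π²ℏ²/(2ma²), so n = (a/πℏ)√(2mE).
n = (3.11/π) × √(2 × 1 × 12.8) = 5.009 → n = 5.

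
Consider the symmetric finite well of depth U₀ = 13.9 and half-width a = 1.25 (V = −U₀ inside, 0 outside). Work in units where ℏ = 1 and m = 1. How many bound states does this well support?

N = 5

Define the well-strength parameter z₀ = (a/ℏ)√(2mU₀) = 1.25 × √(2·1·13.9) = 6.591.
A new bound state (alternating even/odd) appears each time z₀ passes a multiple of π/2, so N = ⌊2z₀/π⌋ + 1 = ⌊4.196⌋ + 1 = 5.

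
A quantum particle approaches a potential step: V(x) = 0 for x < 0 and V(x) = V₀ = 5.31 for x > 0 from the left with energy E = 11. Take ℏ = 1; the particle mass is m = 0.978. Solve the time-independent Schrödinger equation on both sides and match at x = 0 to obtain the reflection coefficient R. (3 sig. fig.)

R = 0.0267

The wavenumbers are k₁ = √(2mE)/ℏ = 4.639 on the left and k₂ = √(2m(E − V₀))/ℏ = 3.336 on the right.
Continuity of ψ and ψ′ at the step yields the reflection amplitude r = (k₁ − k₂)/(k₁ + k₂) = 0.1633; thus R = |r|² = 0.02667, T = 0.9733.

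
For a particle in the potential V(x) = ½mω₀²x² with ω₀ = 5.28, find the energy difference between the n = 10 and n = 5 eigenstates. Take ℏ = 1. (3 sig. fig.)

ΔE = 26.4

E_n = ℏω₀(n + ½), so ΔE = (10 − 5) ℏω₀ = 5 × 5.28 = 26.40.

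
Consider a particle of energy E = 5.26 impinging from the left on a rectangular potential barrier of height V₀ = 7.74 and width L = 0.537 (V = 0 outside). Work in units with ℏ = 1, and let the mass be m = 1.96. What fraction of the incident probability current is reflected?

E < V₀: inside the barrier ψ ∝ e^{±κx} with κ = √(2m(V₀ − E))/ℏ = 3.118.
κL = 1.674, sinh(κL) = 2.574.
The exact tunnelling result is T⁻¹ = 1 + V₀² sinh²(κL) / [4E(V₀ − E)] = 8.606, so T = 0.116.
R = 1 − T = 0.884.

R = 0.884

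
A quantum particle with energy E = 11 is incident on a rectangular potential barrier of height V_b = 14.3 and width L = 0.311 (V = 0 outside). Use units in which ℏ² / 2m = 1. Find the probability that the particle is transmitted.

E < V_b: inside the barrier ψ ∝ e^{±κx} with κ = √(2m(V_b − E))/ℏ = 1.817.
κL = 0.5650, sinh(κL) = 0.5955.
The exact tunnelling result is T⁻¹ = 1 + V_b² sinh²(κL) / [4E(V_b − E)] = 1.499, so T = 0.667.

T = 0.667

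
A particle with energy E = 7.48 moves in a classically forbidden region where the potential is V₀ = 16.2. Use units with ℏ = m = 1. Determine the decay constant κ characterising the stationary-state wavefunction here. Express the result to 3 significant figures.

κ = 4.18

Since E < V₀ the TISE in this region is ψ'' = κ²ψ with κ = √(2m(V₀ − E))/ℏ.
κ = √(2 × 1 × 8.72) = 4.176.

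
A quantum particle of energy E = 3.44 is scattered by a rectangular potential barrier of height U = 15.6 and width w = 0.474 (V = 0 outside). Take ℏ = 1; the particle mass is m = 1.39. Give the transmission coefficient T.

T = 0.0111

E < U: inside the barrier ψ ∝ e^{±κx} with κ = √(2m(U − E))/ℏ = 5.814.
κw = 2.756, sinh(κw) = 7.836.
The exact tunnelling result is T⁻¹ = 1 + U² sinh²(κw) / [4E(U − E)] = 90.31, so T = 0.0111.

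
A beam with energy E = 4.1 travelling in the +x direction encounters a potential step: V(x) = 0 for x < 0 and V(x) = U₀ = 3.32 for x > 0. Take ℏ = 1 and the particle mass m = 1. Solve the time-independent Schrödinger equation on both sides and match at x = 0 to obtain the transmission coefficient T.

The wavenumbers are k₁ = √(2mE)/ℏ = 2.864 on the left and k₂ = √(2m(E − U₀))/ℏ = 1.249 on the right.
Matching ψ and ψ′ at x = 0 gives r = (k₁ − k₂)/(k₁ + k₂), so R = r² = 0.1541 and T = 1 − R = 0.8459.

T = 0.846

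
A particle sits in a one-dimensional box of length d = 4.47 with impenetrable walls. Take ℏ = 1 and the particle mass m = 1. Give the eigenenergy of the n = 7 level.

The infinite-well eigenfunctions ψ_n = √(2/d) sin(nπx/d) vanish at both walls, giving E_n = n²π²ℏ²/(2md²).
E_7 = 7² × π² / (2 × 1 × 4.47²) = 12.10.

E = 12.1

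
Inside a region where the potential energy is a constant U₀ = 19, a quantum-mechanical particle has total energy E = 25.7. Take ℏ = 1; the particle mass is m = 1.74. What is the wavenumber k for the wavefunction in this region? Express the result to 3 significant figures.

k = 4.83

With E > U₀ the solution is oscillatory, ψ ∝ e^{±ikx} with k = √(2m(E − U₀))/ℏ.
k = √(2 × 1.74 × 6.7) = 4.829.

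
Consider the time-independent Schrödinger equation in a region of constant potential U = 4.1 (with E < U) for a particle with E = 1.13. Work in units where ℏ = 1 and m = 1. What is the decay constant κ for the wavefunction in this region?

κ = 2.44

Since E < U the TISE in this region is ψ'' = κ²ψ with κ = √(2m(U − E))/ℏ.
κ = √(2 × 1 × 2.97) = 2.437.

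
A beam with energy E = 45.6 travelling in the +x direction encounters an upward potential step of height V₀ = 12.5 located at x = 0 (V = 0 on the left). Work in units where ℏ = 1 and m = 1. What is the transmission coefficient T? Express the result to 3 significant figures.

T = 0.994

The wavenumbers are k₁ = √(2mE)/ℏ = 9.550 on the left and k₂ = √(2m(E − V₀))/ℏ = 8.136 on the right.
Matching ψ and ψ′ at x = 0 gives r = (k₁ − k₂)/(k₁ + k₂), so R = r² = 0.006388 and T = 1 − R = 0.9936.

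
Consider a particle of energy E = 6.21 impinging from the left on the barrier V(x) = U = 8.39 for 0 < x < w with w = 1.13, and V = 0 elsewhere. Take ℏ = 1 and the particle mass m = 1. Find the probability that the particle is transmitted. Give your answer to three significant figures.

E < U: inside the barrier ψ ∝ e^{±κx} with κ = √(2m(U − E))/ℏ = 2.088.
κw = 2.360, sinh(κw) = 5.246.
The exact tunnelling result is T⁻¹ = 1 + U² sinh²(κw) / [4E(U − E)] = 36.77, so T = 0.0272.

T = 0.0272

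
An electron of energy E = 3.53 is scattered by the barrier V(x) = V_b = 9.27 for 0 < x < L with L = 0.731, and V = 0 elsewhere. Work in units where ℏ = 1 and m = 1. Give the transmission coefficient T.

T = 0.0263

Since E < V_b the interior solution is evanescent with decay constant κ = √(2m(V_b − E))/ℏ = 3.388.
κL = 2.477, sinh(κL) = 5.909.
The exact tunnelling result is T⁻¹ = 1 + V_b² sinh²(κL) / [4E(V_b − E)] = 38.03, so T = 0.0263.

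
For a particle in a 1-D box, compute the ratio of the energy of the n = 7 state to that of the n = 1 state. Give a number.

Since E_n ∝ n², the ratio is (7/1)² = 49.

49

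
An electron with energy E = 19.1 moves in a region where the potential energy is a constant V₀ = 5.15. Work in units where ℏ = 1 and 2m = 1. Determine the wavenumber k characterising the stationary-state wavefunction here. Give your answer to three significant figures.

k = 3.73

With E > V₀ the solution is oscillatory, ψ ∝ e^{±ikx} with k = √(2m(E − V₀))/ℏ.
k = √(2 × 0.5 × 13.95) = 3.735.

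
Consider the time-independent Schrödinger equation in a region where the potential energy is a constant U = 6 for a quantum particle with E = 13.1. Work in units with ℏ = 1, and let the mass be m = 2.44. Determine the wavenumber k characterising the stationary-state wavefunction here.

With E > U the solution is oscillatory, ψ ∝ e^{±ikx} with k = √(2m(E − U))/ℏ.
k = √(2 × 2.44 × 7.1) = 5.886.

k = 5.89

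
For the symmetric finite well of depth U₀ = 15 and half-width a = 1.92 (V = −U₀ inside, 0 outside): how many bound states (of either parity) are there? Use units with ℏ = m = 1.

N = 7

Define the well-strength parameter z₀ = (a/ℏ)√(2mU₀) = 1.92 × √(2·1·15) = 10.52.
The even/odd transcendental equations gain one root per π/2 in z₀, giving N = 1 + ⌊2z₀/π⌋ = 1 + ⌊6.695⌋ = 7.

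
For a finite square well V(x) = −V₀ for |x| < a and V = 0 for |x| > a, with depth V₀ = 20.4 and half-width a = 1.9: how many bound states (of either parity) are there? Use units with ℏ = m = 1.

N = 8

The dimensionless depth is z₀ = a√(2mV₀)/ℏ = 1.9 × √(40.80) = 12.14.
The even/odd transcendental equations gain one root per π/2 in z₀, giving N = 1 + ⌊2z₀/π⌋ = 1 + ⌊7.726⌋ = 8.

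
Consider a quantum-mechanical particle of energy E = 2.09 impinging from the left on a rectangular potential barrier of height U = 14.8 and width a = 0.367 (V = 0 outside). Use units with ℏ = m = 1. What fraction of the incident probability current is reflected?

Since E < U the interior solution is evanescent with decay constant κ = √(2m(U − E))/ℏ = 5.042.
κa = 1.850, sinh(κa) = 3.102.
The exact tunnelling result is T⁻¹ = 1 + U² sinh²(κa) / [4E(U − E)] = 20.84, so T = 0.0480.
R = 1 − T = 0.952.

R = 0.952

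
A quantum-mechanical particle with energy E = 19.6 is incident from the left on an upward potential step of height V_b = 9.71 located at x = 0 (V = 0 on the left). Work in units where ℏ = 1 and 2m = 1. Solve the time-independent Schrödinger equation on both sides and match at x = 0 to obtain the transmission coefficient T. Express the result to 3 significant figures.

The wavenumbers are k₁ = √(2mE)/ℏ = 4.427 on the left and k₂ = √(2m(E − V_b))/ℏ = 3.145 on the right.
Matching ψ and ψ′ at x = 0 gives r = (k₁ − k₂)/(k₁ + k₂), so R = r² = 0.02868 and T = 1 − R = 0.9713.

T = 0.971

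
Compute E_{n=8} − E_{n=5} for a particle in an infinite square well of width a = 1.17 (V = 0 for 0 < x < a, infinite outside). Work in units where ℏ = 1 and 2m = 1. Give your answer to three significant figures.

ΔE = 281

E_n = n²π²ℏ²/(2ma²), so ΔE = (8² − 5²) π²ℏ²/(2ma²).
ΔE = 39 × π² / (2 × 0.5 × 1.17²) = 281.2.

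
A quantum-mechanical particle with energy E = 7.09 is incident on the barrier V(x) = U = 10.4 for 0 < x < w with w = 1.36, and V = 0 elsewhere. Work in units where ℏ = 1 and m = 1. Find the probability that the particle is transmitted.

T = 0.00317

Since E < U the interior solution is evanescent with decay constant κ = √(2m(U − E))/ℏ = 2.573.
κw = 3.499, sinh(κw) = 16.53.
Matching ψ, ψ′ at both faces gives T = [1 + U² sinh²(κw) / (4E(U − E))]⁻¹ = 1/315.8 = 0.00317.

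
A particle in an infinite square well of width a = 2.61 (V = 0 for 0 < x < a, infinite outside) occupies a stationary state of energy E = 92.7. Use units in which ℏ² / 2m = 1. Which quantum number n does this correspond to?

From E_n = n²π²ℏ²/(2ma²) invert to n = √(2ma²E)/(πℏ).
n = (2.61/π) × √(2 × 0.5 × 92.7) = 7.999 → n = 8.

n = 8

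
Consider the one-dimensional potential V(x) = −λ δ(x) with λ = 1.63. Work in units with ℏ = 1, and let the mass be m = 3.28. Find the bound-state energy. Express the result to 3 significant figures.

The bound state is ψ(x) = √κ e^{−κ|x|}. The derivative jump ψ'(0⁺) − ψ'(0⁻) = −(2mλ/ℏ²)ψ(0) fixes κ = mλ/ℏ² = 5.346.
Then E = −ℏ²κ²/(2m) = −mλ²/(2ℏ²) = -4.357.

E = -4.36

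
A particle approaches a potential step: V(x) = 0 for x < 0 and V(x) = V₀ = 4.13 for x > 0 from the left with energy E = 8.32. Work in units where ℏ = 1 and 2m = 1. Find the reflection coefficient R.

R = 0.0288

The wavenumbers are k₁ = √(2mE)/ℏ = 2.884 on the left and k₂ = √(2m(E − V₀))/ℏ = 2.047 on the right.
Matching ψ and ψ′ at x = 0 gives r = (k₁ − k₂)/(k₁ + k₂), so R = r² = 0.02884 and T = 1 − R = 0.9712.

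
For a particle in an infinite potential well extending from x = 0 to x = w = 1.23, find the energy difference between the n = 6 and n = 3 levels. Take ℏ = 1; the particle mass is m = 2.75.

ΔE = 32.0

E_n = n²π²ℏ²/(2mw²), so ΔE = (6² − 3²) π²ℏ²/(2mw²).
ΔE = 27 × π² / (2 × 2.75 × 1.23²) = 32.03.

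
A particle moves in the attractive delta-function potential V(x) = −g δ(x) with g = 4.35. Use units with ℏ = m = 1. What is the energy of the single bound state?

E = -9.46

For x ≠ 0 the bound state is ψ ∝ e^{−κ|x|}; integrating the TISE across the delta gives the cusp condition 2κ = 2mg/ℏ², so κ = 4.350.
Then E = −ℏ²κ²/(2m) = −mg²/(2ℏ²) = -9.461.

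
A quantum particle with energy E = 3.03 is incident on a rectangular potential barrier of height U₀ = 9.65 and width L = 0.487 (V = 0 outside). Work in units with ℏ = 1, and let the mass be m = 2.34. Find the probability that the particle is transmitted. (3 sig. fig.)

E < U₀: inside the barrier ψ ∝ e^{±κx} with κ = √(2m(U₀ − E))/ℏ = 5.566.
κL = 2.711, sinh(κL) = 7.487.
Matching ψ, ψ′ at both faces gives T = [1 + U₀² sinh²(κL) / (4E(U₀ − E))]⁻¹ = 1/66.05 = 0.0151.

T = 0.0151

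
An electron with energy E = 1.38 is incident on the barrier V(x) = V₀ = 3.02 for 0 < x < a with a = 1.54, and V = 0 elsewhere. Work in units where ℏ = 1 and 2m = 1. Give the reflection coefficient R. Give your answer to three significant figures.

Since E < V₀ the interior solution is evanescent with decay constant κ = √(2m(V₀ − E))/ℏ = 1.281.
κa = 1.972, sinh(κa) = 3.524.
The exact tunnelling result is T⁻¹ = 1 + V₀² sinh²(κa) / [4E(V₀ − E)] = 13.51, so T = 0.0740.
R = 1 − T = 0.926.

R = 0.926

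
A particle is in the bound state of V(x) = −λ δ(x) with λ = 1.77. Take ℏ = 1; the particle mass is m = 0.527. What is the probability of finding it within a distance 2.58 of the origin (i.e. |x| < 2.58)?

The normalised bound state is ψ = √κ e^{−κ|x|} with κ = mλ/ℏ² = 0.9328.
P(|x| < d) = ∫_{−d}^{d} κ e^{−2κ|x|} dx = 1 − e^{−2κd} = 1 − e^{−4.813} = 0.9919.

P = 0.992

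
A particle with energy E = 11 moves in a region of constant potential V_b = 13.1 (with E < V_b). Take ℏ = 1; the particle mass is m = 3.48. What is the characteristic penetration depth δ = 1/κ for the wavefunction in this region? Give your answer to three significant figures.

Since E < V_b the TISE in this region is ψ'' = κ²ψ with κ = √(2m(V_b − E))/ℏ.
κ = √(2 × 3.48 × 2.1) = 3.823. The penetration depth is δ = 1/κ = 0.262.

δ = 0.262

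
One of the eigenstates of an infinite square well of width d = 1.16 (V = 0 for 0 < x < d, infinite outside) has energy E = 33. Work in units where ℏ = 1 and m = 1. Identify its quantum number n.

n = 3

From E_n = n²π²ℏ²/(2md²) invert to n = √(2md²E)/(πℏ).
n = (1.16/π) × √(2 × 1 × 33) = 3.000 → n = 3.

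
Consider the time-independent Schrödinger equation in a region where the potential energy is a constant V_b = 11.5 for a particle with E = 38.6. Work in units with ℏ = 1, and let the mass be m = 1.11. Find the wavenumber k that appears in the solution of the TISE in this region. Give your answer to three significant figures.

k = 7.76

With E > V_b the solution is oscillatory, ψ ∝ e^{±ikx} with k = √(2m(E − V_b))/ℏ.
k = √(2 × 1.11 × 27.1) = 7.756.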